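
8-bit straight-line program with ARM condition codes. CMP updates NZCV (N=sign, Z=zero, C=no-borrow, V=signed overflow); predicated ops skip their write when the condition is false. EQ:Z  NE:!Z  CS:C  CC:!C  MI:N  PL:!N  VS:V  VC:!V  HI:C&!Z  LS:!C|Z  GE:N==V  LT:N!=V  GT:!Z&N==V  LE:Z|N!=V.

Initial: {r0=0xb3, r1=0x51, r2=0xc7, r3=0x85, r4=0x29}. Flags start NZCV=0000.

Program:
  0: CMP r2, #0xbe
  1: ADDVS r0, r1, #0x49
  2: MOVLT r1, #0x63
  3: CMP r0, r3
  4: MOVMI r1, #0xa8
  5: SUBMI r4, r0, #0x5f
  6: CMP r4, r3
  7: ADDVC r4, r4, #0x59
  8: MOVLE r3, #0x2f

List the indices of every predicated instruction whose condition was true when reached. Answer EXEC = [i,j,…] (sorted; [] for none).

0: ✓ CMP  NZCV=0010
1: · ADDVS
2: · MOVLT
3: ✓ CMP  NZCV=0010
4: · MOVMI
5: · SUBMI
6: ✓ CMP  NZCV=1001
7: · ADDVC
8: · MOVLE

EXEC = []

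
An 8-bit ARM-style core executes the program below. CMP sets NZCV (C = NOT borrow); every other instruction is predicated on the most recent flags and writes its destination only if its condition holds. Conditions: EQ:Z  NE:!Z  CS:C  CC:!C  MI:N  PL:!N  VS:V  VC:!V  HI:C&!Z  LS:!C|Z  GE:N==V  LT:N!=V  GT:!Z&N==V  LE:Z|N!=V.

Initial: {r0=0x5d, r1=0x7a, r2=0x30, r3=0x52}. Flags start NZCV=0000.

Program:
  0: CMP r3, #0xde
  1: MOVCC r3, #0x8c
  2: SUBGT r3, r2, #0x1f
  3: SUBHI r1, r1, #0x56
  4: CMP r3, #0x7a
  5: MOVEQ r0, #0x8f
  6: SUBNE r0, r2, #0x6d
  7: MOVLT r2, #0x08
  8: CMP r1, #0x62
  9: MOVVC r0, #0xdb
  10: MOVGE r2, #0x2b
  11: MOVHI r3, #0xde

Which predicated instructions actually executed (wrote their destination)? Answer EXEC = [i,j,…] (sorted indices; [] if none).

EXEC = [1,2,6,7,9,10,11]

[0] flags=0000 → (cmp)
[1] flags=0000 CC?T → r3=0x8c
[2] flags=0000 GT?T → r3=0x11
[3] flags=0000 HI?F → skip
[4] flags=1000 → (cmp)
[5] flags=1000 EQ?F → skip
[6] flags=1000 NE?T → r0=0xc3
[7] flags=1000 LT?T → r2=0x08
[8] flags=0010 → (cmp)
[9] flags=0010 VC?T → r0=0xdb
[10] flags=0010 GE?T → r2=0x2b
[11] flags=0010 HI?T → r3=0xde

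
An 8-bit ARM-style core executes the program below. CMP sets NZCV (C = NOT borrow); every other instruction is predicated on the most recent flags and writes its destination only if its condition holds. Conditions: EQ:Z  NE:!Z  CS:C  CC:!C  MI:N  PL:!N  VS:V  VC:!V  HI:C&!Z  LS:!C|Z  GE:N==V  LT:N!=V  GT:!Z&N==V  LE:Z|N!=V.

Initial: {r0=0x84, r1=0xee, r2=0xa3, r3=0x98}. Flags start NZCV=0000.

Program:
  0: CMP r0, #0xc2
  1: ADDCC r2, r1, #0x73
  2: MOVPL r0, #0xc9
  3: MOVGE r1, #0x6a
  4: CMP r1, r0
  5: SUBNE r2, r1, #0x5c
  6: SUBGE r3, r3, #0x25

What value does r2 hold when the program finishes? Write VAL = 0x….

VAL = 0x92

[0] flags=1000 → (cmp)
[1] flags=1000 CC?T → r2=0x61
[2] flags=1000 PL?F → skip
[3] flags=1000 GE?F → skip
[4] flags=0010 → (cmp)
[5] flags=0010 NE?T → r2=0x92
[6] flags=0010 GE?T → r3=0x73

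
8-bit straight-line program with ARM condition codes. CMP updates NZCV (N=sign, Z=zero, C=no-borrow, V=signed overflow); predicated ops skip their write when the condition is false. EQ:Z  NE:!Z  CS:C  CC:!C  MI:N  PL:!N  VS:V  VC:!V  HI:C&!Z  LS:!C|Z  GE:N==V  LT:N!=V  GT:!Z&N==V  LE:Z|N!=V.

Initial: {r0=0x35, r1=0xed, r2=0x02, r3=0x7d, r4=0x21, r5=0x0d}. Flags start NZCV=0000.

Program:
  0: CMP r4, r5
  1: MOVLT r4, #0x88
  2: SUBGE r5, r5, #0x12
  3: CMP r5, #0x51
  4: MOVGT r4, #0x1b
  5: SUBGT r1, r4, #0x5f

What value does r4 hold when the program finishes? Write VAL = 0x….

0: ✓ CMP  NZCV=0010
1: · MOVLT
2: ✓ SUBGE  r5←0xfb
3: ✓ CMP  NZCV=1010
4: · MOVGT
5: · SUBGT

VAL = 0x21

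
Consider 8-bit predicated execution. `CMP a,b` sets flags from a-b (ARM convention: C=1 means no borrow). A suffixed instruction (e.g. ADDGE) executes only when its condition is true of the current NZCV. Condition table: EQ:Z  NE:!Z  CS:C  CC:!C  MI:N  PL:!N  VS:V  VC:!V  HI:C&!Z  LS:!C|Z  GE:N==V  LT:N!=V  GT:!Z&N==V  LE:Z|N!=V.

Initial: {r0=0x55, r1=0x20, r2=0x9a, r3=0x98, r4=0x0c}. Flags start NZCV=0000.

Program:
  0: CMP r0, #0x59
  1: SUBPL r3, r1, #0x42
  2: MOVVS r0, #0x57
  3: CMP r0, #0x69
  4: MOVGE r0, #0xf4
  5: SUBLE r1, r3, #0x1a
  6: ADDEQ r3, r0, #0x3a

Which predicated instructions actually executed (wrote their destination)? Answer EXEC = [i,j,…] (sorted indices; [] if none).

EXEC = [5]

[0] flags=1000 → (cmp)
[1] flags=1000 PL?F → skip
[2] flags=1000 VS?F → skip
[3] flags=1000 → (cmp)
[4] flags=1000 GE?F → skip
[5] flags=1000 LE?T → r1=0x7e
[6] flags=1000 EQ?F → skip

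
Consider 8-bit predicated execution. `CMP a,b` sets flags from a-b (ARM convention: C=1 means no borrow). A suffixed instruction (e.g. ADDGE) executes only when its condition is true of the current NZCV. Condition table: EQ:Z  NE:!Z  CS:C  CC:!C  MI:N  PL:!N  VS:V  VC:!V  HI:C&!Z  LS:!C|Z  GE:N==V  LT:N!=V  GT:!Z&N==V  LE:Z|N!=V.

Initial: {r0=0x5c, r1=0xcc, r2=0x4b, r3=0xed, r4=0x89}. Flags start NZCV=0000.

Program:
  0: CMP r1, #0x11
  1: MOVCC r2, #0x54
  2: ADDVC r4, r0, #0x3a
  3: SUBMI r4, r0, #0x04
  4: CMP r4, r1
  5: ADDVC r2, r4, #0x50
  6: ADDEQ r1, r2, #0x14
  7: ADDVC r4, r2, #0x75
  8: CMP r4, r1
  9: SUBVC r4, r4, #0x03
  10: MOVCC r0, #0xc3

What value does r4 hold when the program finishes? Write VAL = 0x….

0: ✓ CMP  NZCV=1010
1: · MOVCC
2: ✓ ADDVC  r4←0x96
3: ✓ SUBMI  r4←0x58
4: ✓ CMP  NZCV=1001
5: · ADDVC
6: · ADDEQ
7: · ADDVC
8: ✓ CMP  NZCV=1001
9: · SUBVC
10: ✓ MOVCC  r0←0xc3

VAL = 0x58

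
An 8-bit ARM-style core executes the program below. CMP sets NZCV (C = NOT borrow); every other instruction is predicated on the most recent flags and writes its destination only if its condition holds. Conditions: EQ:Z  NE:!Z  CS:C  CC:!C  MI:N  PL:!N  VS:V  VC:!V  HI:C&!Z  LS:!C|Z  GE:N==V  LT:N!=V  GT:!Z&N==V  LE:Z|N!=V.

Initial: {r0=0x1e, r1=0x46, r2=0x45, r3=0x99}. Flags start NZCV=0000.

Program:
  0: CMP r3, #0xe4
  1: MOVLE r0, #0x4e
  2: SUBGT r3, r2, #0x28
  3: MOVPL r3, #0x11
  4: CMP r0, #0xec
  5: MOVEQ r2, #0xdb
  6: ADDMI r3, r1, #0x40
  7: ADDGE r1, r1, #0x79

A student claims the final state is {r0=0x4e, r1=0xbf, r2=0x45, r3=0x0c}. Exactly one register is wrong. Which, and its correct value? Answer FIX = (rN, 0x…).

[0] flags=1000 → (cmp)
[1] flags=1000 LE?T → r0=0x4e
[2] flags=1000 GT?F → skip
[3] flags=1000 PL?F → skip
[4] flags=0000 → (cmp)
[5] flags=0000 EQ?F → skip
[6] flags=0000 MI?F → skip
[7] flags=0000 GE?T → r1=0xbf

FIX = (r3, 0x99)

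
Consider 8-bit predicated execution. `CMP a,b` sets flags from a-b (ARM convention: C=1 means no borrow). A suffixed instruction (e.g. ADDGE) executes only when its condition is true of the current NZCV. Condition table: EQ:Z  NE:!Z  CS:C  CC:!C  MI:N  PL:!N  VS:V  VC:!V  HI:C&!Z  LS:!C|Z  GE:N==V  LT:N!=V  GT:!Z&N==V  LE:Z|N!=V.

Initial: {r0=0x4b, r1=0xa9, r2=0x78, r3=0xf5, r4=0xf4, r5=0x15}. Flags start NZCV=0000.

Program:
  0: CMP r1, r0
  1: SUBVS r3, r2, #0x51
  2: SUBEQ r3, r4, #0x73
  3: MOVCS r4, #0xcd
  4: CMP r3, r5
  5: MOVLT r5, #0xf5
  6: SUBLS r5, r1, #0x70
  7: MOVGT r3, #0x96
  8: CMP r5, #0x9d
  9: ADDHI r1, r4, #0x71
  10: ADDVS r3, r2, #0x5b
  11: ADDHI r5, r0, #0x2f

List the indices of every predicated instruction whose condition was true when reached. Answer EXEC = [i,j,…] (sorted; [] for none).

EXEC = [1,3,7]

[0] flags=0011 → (cmp)
[1] flags=0011 VS?T → r3=0x27
[2] flags=0011 EQ?F → skip
[3] flags=0011 CS?T → r4=0xcd
[4] flags=0010 → (cmp)
[5] flags=0010 LT?F → skip
[6] flags=0010 LS?F → skip
[7] flags=0010 GT?T → r3=0x96
[8] flags=0000 → (cmp)
[9] flags=0000 HI?F → skip
[10] flags=0000 VS?F → skip
[11] flags=0000 HI?F → skip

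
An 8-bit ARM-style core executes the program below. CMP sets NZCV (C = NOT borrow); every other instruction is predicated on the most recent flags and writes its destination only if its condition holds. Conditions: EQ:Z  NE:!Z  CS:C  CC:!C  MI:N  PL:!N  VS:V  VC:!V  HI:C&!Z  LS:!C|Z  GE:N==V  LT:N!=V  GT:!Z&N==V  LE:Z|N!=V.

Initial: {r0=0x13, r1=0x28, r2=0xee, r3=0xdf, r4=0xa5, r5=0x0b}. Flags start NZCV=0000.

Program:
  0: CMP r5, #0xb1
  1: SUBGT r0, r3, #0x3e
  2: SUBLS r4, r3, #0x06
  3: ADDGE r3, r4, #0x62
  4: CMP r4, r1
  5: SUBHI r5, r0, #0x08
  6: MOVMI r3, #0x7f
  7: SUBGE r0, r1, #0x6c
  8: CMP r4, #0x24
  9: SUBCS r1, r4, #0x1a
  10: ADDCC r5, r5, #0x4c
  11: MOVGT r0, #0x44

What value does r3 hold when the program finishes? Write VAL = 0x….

[0] flags=0000 → (cmp)
[1] flags=0000 GT?T → r0=0xa1
[2] flags=0000 LS?T → r4=0xd9
[3] flags=0000 GE?T → r3=0x3b
[4] flags=1010 → (cmp)
[5] flags=1010 HI?T → r5=0x99
[6] flags=1010 MI?T → r3=0x7f
[7] flags=1010 GE?F → skip
[8] flags=1010 → (cmp)
[9] flags=1010 CS?T → r1=0xbf
[10] flags=1010 CC?F → skip
[11] flags=1010 GT?F → skip

VAL = 0x7f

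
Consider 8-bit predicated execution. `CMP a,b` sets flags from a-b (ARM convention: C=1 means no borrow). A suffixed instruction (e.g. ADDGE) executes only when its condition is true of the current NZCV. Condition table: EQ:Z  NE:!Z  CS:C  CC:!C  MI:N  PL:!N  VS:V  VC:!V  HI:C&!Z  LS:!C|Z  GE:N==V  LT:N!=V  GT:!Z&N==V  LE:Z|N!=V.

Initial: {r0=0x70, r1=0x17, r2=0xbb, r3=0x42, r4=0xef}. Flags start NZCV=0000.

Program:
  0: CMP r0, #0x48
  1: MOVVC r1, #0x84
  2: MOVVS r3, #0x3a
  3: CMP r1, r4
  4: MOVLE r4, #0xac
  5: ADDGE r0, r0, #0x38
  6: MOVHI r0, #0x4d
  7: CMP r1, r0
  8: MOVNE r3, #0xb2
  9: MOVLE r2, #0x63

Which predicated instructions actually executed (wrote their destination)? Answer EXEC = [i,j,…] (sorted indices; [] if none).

[0] flags=0010 → (cmp)
[1] flags=0010 VC?T → r1=0x84
[2] flags=0010 VS?F → skip
[3] flags=1000 → (cmp)
[4] flags=1000 LE?T → r4=0xac
[5] flags=1000 GE?F → skip
[6] flags=1000 HI?F → skip
[7] flags=0011 → (cmp)
[8] flags=0011 NE?T → r3=0xb2
[9] flags=0011 LE?T → r2=0x63

EXEC = [1,4,8,9]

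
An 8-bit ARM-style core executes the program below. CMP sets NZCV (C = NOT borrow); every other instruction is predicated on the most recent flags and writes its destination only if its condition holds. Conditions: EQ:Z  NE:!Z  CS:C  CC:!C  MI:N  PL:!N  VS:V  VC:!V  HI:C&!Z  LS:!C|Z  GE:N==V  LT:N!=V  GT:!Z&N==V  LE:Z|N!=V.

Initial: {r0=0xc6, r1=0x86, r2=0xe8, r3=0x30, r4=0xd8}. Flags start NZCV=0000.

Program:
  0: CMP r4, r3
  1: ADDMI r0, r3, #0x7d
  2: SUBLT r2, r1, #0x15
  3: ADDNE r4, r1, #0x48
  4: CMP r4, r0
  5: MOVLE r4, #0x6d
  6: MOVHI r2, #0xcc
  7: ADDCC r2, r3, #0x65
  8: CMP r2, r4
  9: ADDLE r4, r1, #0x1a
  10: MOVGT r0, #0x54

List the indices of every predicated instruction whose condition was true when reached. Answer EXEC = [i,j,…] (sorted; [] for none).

EXEC = [1,2,3,6,9]

[0] flags=1010 → (cmp)
[1] flags=1010 MI?T → r0=0xad
[2] flags=1010 LT?T → r2=0x71
[3] flags=1010 NE?T → r4=0xce
[4] flags=0010 → (cmp)
[5] flags=0010 LE?F → skip
[6] flags=0010 HI?T → r2=0xcc
[7] flags=0010 CC?F → skip
[8] flags=1000 → (cmp)
[9] flags=1000 LE?T → r4=0xa0
[10] flags=1000 GT?F → skip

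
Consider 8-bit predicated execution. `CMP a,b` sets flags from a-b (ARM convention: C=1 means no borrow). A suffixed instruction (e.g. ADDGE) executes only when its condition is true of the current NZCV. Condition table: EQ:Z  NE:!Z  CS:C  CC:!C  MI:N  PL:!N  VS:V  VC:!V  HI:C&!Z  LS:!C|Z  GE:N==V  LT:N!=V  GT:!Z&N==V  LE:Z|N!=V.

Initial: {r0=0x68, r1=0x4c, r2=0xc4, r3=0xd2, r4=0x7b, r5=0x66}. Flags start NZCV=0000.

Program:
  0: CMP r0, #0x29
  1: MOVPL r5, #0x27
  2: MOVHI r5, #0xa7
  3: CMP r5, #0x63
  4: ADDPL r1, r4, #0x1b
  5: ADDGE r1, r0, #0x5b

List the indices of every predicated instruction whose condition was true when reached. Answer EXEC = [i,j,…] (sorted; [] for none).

EXEC = [1,2,4]

0: ✓ CMP  NZCV=0010
1: ✓ MOVPL  r5←0x27
2: ✓ MOVHI  r5←0xa7
3: ✓ CMP  NZCV=0011
4: ✓ ADDPL  r1←0x96
5: · ADDGE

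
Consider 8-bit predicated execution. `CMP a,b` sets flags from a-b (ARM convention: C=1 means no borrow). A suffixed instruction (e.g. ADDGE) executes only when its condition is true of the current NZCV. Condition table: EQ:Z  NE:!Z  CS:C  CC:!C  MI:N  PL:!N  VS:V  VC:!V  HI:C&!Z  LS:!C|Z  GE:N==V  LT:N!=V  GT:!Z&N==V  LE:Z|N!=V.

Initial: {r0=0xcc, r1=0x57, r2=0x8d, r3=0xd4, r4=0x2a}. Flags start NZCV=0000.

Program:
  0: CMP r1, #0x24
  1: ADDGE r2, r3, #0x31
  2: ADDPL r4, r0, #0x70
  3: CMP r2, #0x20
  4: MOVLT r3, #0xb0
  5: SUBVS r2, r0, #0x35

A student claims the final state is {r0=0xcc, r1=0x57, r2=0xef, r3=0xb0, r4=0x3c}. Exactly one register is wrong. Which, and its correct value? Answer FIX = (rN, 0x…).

0: ✓ CMP  NZCV=0010
1: ✓ ADDGE  r2←0x05
2: ✓ ADDPL  r4←0x3c
3: ✓ CMP  NZCV=1000
4: ✓ MOVLT  r3←0xb0
5: · SUBVS

FIX = (r2, 0x05)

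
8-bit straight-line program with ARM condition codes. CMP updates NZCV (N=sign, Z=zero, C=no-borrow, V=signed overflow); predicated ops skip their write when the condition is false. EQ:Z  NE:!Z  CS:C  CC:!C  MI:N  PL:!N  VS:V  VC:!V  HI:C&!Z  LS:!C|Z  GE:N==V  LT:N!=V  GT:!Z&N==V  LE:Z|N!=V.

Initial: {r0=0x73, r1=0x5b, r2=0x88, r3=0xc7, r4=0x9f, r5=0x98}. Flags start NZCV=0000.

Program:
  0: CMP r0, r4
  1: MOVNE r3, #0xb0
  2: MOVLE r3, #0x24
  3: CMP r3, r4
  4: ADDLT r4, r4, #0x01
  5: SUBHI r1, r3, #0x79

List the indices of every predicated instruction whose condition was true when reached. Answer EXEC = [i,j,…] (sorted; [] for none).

[0] flags=1001 → (cmp)
[1] flags=1001 NE?T → r3=0xb0
[2] flags=1001 LE?F → skip
[3] flags=0010 → (cmp)
[4] flags=0010 LT?F → skip
[5] flags=0010 HI?T → r1=0x37

EXEC = [1,5]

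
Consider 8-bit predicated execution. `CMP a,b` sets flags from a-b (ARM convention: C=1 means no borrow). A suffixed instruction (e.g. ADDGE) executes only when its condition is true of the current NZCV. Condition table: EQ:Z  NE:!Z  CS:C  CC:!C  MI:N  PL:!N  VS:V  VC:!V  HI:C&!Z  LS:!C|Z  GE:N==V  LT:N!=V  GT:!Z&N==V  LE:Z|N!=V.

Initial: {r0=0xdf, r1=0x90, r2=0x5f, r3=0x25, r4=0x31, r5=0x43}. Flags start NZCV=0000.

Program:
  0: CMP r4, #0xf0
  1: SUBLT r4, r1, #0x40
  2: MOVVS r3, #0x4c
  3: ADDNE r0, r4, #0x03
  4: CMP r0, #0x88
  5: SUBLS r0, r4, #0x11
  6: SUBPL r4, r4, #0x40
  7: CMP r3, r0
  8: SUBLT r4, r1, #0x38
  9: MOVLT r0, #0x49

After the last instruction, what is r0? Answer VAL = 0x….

[0] flags=0000 → (cmp)
[1] flags=0000 LT?F → skip
[2] flags=0000 VS?F → skip
[3] flags=0000 NE?T → r0=0x34
[4] flags=1001 → (cmp)
[5] flags=1001 LS?T → r0=0x20
[6] flags=1001 PL?F → skip
[7] flags=0010 → (cmp)
[8] flags=0010 LT?F → skip
[9] flags=0010 LT?F → skip

VAL = 0x20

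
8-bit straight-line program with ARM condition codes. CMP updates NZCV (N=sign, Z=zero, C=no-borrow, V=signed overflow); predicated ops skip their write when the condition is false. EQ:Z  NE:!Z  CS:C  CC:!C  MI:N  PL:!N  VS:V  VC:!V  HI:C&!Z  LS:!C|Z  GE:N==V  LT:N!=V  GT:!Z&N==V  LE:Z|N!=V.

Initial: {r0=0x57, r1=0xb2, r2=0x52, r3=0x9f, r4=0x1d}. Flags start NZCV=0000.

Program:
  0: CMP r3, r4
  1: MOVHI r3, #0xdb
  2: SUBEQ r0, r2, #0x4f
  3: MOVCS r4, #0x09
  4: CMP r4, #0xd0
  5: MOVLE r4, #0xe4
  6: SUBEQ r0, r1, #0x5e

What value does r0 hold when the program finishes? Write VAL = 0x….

VAL = 0x57

0: ✓ CMP  NZCV=1010
1: ✓ MOVHI  r3←0xdb
2: · SUBEQ
3: ✓ MOVCS  r4←0x09
4: ✓ CMP  NZCV=0000
5: · MOVLE
6: · SUBEQ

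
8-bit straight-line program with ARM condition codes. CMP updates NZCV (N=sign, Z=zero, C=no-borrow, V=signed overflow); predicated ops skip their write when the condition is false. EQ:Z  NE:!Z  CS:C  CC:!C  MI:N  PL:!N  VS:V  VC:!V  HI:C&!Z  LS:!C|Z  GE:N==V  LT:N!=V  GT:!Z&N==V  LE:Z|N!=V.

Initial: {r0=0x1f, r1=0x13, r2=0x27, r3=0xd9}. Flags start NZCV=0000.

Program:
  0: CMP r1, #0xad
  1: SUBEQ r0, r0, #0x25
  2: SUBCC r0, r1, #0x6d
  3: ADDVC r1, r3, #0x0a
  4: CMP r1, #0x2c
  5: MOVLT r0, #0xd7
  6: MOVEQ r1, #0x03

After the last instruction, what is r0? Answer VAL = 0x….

VAL = 0xd7

[0] flags=0000 → (cmp)
[1] flags=0000 EQ?F → skip
[2] flags=0000 CC?T → r0=0xa6
[3] flags=0000 VC?T → r1=0xe3
[4] flags=1010 → (cmp)
[5] flags=1010 LT?T → r0=0xd7
[6] flags=1010 EQ?F → skip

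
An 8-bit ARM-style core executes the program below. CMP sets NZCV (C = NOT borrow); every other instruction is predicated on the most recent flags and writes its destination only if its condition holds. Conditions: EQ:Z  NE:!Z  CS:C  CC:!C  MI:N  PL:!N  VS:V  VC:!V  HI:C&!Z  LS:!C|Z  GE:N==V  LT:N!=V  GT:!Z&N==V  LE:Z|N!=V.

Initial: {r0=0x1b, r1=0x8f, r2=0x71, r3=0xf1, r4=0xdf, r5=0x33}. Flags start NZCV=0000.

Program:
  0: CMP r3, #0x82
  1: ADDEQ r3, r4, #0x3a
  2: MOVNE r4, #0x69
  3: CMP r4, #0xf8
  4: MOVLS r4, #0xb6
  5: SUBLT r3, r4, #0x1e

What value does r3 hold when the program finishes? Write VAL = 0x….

0: ✓ CMP  NZCV=0010
1: · ADDEQ
2: ✓ MOVNE  r4←0x69
3: ✓ CMP  NZCV=0000
4: ✓ MOVLS  r4←0xb6
5: · SUBLT

VAL = 0xf1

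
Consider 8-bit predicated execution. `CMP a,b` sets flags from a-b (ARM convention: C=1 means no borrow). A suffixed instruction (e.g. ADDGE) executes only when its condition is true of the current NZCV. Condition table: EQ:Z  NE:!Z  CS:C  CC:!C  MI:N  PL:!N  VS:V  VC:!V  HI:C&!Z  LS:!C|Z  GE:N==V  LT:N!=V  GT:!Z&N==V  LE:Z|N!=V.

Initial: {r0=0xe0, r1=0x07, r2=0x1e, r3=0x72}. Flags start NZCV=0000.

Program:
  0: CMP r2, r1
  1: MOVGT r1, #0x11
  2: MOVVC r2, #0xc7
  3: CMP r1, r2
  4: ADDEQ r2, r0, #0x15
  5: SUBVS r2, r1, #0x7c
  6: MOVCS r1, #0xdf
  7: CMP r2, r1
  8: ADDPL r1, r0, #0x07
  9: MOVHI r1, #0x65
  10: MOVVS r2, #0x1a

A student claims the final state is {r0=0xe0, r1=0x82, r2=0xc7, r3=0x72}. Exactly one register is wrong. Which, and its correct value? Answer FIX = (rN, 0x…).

0: ✓ CMP  NZCV=0010
1: ✓ MOVGT  r1←0x11
2: ✓ MOVVC  r2←0xc7
3: ✓ CMP  NZCV=0000
4: · ADDEQ
5: · SUBVS
6: · MOVCS
7: ✓ CMP  NZCV=1010
8: · ADDPL
9: ✓ MOVHI  r1←0x65
10: · MOVVS

FIX = (r1, 0x65)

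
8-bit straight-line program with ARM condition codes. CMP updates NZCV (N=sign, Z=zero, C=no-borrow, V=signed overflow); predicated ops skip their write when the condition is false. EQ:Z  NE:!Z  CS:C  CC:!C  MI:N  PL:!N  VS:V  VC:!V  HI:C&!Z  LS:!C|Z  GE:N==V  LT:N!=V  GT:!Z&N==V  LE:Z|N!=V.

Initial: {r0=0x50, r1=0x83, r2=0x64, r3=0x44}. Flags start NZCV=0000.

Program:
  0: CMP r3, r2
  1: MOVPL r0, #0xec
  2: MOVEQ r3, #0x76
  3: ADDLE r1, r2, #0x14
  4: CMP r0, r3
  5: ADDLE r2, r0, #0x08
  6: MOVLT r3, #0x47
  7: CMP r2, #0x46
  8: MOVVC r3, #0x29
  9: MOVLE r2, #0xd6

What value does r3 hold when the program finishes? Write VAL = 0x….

VAL = 0x29

[0] flags=1000 → (cmp)
[1] flags=1000 PL?F → skip
[2] flags=1000 EQ?F → skip
[3] flags=1000 LE?T → r1=0x78
[4] flags=0010 → (cmp)
[5] flags=0010 LE?F → skip
[6] flags=0010 LT?F → skip
[7] flags=0010 → (cmp)
[8] flags=0010 VC?T → r3=0x29
[9] flags=0010 LE?F → skip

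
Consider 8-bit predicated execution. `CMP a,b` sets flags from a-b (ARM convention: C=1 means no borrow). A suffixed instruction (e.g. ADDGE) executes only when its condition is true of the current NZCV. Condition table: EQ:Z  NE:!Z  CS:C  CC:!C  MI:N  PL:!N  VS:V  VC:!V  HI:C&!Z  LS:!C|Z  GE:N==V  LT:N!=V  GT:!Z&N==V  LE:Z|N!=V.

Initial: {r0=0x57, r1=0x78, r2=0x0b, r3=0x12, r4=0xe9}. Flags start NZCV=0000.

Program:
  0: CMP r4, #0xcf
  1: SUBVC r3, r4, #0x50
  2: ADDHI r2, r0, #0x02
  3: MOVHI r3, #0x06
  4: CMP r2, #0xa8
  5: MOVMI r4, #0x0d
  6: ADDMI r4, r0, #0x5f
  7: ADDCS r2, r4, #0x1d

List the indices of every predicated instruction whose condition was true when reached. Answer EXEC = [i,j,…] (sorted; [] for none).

[0] flags=0010 → (cmp)
[1] flags=0010 VC?T → r3=0x99
[2] flags=0010 HI?T → r2=0x59
[3] flags=0010 HI?T → r3=0x06
[4] flags=1001 → (cmp)
[5] flags=1001 MI?T → r4=0x0d
[6] flags=1001 MI?T → r4=0xb6
[7] flags=1001 CS?F → skip

EXEC = [1,2,3,5,6]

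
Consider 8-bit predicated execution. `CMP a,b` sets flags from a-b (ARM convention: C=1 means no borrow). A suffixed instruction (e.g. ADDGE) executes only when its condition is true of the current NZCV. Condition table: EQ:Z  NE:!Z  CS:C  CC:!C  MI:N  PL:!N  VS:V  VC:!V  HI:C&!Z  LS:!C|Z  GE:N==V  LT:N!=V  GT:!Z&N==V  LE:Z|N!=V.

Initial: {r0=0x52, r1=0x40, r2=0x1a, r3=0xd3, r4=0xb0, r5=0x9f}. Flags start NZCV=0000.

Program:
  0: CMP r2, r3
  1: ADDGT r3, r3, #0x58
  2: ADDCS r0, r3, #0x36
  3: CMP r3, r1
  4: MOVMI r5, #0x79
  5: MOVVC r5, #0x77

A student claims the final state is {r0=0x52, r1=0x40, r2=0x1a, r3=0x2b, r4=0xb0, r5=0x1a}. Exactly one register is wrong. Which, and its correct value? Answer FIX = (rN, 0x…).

[0] flags=0000 → (cmp)
[1] flags=0000 GT?T → r3=0x2b
[2] flags=0000 CS?F → skip
[3] flags=1000 → (cmp)
[4] flags=1000 MI?T → r5=0x79
[5] flags=1000 VC?T → r5=0x77

FIX = (r5, 0x77)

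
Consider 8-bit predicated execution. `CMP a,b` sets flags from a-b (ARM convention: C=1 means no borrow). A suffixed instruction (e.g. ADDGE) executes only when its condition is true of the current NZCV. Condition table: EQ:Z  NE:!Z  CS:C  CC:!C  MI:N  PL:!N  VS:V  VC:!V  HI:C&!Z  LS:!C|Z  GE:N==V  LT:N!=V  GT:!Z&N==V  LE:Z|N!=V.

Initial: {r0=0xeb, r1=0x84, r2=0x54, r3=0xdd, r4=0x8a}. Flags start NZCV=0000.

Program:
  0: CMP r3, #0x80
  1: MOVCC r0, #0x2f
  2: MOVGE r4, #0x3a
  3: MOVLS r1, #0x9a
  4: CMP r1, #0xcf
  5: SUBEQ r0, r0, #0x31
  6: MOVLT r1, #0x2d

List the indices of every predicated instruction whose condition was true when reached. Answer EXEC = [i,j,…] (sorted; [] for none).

EXEC = [2,6]

[0] flags=0010 → (cmp)
[1] flags=0010 CC?F → skip
[2] flags=0010 GE?T → r4=0x3a
[3] flags=0010 LS?F → skip
[4] flags=1000 → (cmp)
[5] flags=1000 EQ?F → skip
[6] flags=1000 LT?T → r1=0x2d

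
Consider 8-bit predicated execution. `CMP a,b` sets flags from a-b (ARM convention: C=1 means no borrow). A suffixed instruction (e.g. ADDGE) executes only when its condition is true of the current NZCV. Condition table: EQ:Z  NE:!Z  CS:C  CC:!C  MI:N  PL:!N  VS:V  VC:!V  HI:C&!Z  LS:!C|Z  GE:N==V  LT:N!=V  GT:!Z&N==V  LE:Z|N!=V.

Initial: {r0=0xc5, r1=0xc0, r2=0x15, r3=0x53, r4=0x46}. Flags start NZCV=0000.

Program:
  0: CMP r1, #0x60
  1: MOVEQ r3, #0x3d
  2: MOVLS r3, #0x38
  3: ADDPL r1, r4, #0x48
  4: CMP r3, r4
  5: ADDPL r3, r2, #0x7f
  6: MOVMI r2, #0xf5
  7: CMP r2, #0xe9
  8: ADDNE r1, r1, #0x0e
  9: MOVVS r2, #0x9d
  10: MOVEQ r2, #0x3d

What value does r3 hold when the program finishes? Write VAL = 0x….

[0] flags=0011 → (cmp)
[1] flags=0011 EQ?F → skip
[2] flags=0011 LS?F → skip
[3] flags=0011 PL?T → r1=0x8e
[4] flags=0010 → (cmp)
[5] flags=0010 PL?T → r3=0x94
[6] flags=0010 MI?F → skip
[7] flags=0000 → (cmp)
[8] flags=0000 NE?T → r1=0x9c
[9] flags=0000 VS?F → skip
[10] flags=0000 EQ?F → skip

VAL = 0x94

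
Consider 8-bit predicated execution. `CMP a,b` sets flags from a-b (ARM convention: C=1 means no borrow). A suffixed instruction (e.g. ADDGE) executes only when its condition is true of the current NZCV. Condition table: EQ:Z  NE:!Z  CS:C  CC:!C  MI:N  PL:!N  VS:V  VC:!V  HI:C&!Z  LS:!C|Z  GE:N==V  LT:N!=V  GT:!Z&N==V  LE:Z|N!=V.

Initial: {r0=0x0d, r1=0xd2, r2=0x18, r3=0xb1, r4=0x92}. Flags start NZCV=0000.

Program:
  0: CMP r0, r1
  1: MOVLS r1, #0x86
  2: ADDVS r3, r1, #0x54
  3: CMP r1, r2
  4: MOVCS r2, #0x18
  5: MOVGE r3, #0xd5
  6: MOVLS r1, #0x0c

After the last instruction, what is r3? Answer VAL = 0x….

0: ✓ CMP  NZCV=0000
1: ✓ MOVLS  r1←0x86
2: · ADDVS
3: ✓ CMP  NZCV=0011
4: ✓ MOVCS  r2←0x18
5: · MOVGE
6: · MOVLS

VAL = 0xb1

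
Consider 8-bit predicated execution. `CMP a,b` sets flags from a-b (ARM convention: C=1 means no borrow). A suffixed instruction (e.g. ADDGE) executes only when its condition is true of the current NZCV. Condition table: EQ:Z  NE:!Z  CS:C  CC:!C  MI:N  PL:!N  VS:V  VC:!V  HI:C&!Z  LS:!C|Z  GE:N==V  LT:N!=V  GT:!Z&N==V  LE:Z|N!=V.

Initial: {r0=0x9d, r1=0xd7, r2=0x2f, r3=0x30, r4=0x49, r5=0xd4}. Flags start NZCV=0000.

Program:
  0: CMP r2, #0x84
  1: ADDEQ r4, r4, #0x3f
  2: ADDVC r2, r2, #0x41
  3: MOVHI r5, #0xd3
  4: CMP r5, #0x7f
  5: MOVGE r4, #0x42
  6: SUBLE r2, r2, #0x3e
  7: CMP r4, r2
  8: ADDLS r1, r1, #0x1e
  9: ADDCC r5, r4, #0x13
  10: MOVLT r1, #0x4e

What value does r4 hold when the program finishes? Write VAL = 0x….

VAL = 0x49

[0] flags=1001 → (cmp)
[1] flags=1001 EQ?F → skip
[2] flags=1001 VC?F → skip
[3] flags=1001 HI?F → skip
[4] flags=0011 → (cmp)
[5] flags=0011 GE?F → skip
[6] flags=0011 LE?T → r2=0xf1
[7] flags=0000 → (cmp)
[8] flags=0000 LS?T → r1=0xf5
[9] flags=0000 CC?T → r5=0x5c
[10] flags=0000 LT?F → skip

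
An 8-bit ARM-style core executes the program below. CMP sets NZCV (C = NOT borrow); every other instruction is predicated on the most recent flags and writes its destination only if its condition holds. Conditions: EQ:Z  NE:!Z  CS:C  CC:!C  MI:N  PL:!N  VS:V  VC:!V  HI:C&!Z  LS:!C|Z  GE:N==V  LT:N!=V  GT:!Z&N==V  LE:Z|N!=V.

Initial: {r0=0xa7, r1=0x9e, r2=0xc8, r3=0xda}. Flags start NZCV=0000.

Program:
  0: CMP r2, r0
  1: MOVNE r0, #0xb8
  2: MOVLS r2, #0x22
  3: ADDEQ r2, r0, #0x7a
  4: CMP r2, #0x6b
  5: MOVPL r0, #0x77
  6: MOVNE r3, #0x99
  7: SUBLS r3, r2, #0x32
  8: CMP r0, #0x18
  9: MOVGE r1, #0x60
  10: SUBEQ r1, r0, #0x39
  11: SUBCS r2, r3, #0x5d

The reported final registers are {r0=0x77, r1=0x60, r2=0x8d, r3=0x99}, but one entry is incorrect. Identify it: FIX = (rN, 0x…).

FIX = (r2, 0x3c)

[0] flags=0010 → (cmp)
[1] flags=0010 NE?T → r0=0xb8
[2] flags=0010 LS?F → skip
[3] flags=0010 EQ?F → skip
[4] flags=0011 → (cmp)
[5] flags=0011 PL?T → r0=0x77
[6] flags=0011 NE?T → r3=0x99
[7] flags=0011 LS?F → skip
[8] flags=0010 → (cmp)
[9] flags=0010 GE?T → r1=0x60
[10] flags=0010 EQ?F → skip
[11] flags=0010 CS?T → r2=0x3c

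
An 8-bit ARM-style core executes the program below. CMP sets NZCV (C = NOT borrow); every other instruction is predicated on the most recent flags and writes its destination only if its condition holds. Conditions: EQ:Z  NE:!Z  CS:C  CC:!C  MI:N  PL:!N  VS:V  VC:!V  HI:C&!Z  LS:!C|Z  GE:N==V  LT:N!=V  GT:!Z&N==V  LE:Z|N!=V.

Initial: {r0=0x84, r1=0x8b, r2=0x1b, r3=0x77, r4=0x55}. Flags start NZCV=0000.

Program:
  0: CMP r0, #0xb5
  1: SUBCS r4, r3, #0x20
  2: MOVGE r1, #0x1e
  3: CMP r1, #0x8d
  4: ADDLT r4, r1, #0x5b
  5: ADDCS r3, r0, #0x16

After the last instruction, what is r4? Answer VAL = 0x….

[0] flags=1000 → (cmp)
[1] flags=1000 CS?F → skip
[2] flags=1000 GE?F → skip
[3] flags=1000 → (cmp)
[4] flags=1000 LT?T → r4=0xe6
[5] flags=1000 CS?F → skip

VAL = 0xe6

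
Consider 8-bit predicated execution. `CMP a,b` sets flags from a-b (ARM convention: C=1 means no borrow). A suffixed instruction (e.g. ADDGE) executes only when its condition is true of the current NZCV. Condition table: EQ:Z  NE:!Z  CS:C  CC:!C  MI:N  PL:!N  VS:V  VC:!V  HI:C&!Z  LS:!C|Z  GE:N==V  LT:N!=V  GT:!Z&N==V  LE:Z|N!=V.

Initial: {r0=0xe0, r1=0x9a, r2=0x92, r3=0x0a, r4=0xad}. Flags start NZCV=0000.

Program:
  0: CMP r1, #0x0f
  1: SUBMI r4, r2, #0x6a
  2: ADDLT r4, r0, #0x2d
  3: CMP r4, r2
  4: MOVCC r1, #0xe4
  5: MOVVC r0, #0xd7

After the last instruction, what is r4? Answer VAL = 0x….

VAL = 0x0d

0: ✓ CMP  NZCV=1010
1: ✓ SUBMI  r4←0x28
2: ✓ ADDLT  r4←0x0d
3: ✓ CMP  NZCV=0000
4: ✓ MOVCC  r1←0xe4
5: ✓ MOVVC  r0←0xd7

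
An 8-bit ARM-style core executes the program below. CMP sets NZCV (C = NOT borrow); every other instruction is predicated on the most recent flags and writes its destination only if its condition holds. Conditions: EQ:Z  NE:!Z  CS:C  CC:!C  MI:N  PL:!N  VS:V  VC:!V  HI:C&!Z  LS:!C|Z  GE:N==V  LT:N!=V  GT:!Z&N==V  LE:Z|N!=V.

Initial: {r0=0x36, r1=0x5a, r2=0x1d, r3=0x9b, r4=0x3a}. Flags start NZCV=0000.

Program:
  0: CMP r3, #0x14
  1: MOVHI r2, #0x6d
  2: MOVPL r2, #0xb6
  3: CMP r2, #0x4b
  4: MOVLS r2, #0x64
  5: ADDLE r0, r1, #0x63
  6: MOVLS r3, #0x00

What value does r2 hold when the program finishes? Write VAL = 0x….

0: ✓ CMP  NZCV=1010
1: ✓ MOVHI  r2←0x6d
2: · MOVPL
3: ✓ CMP  NZCV=0010
4: · MOVLS
5: · ADDLE
6: · MOVLS

VAL = 0x6d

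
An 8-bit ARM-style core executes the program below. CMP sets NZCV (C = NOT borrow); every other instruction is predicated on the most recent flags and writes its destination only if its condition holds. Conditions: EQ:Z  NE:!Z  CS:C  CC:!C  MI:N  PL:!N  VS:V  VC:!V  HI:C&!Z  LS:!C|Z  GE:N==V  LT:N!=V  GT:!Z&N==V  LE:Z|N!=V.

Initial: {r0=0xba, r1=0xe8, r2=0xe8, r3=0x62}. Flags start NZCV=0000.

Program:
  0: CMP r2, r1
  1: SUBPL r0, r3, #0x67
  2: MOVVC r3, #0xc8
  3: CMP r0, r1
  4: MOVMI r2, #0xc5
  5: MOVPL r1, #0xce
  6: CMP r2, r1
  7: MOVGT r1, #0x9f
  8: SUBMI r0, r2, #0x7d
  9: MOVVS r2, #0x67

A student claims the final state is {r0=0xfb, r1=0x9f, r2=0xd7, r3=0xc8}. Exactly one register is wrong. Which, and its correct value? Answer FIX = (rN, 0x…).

FIX = (r2, 0xe8)

0: ✓ CMP  NZCV=0110
1: ✓ SUBPL  r0←0xfb
2: ✓ MOVVC  r3←0xc8
3: ✓ CMP  NZCV=0010
4: · MOVMI
5: ✓ MOVPL  r1←0xce
6: ✓ CMP  NZCV=0010
7: ✓ MOVGT  r1←0x9f
8: · SUBMI
9: · MOVVS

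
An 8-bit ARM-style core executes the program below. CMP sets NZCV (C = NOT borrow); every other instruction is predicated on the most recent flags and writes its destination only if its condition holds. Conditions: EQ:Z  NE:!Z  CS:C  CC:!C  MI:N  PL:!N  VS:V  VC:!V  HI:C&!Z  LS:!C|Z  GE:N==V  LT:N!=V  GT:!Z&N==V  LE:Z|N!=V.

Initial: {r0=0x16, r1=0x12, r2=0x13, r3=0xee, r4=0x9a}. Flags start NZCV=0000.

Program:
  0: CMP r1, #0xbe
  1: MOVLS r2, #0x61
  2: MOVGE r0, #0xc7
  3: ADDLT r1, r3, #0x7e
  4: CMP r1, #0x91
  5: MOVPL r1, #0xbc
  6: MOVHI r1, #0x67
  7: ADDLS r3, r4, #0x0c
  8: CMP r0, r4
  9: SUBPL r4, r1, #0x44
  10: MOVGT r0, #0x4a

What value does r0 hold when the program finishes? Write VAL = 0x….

0: ✓ CMP  NZCV=0000
1: ✓ MOVLS  r2←0x61
2: ✓ MOVGE  r0←0xc7
3: · ADDLT
4: ✓ CMP  NZCV=1001
5: · MOVPL
6: · MOVHI
7: ✓ ADDLS  r3←0xa6
8: ✓ CMP  NZCV=0010
9: ✓ SUBPL  r4←0xce
10: ✓ MOVGT  r0←0x4a

VAL = 0x4a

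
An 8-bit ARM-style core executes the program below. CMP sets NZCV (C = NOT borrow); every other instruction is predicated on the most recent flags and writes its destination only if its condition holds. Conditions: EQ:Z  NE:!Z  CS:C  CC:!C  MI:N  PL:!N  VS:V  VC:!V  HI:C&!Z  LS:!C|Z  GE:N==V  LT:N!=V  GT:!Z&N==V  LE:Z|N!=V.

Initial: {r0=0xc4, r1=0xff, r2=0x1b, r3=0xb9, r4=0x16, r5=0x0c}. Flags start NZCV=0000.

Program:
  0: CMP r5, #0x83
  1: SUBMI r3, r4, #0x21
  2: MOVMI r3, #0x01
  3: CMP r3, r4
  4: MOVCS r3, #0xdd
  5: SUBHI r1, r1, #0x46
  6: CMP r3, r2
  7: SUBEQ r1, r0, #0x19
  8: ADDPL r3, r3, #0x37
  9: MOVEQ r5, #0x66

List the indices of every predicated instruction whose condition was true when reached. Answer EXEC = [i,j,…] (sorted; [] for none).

EXEC = [1,2]

[0] flags=1001 → (cmp)
[1] flags=1001 MI?T → r3=0xf5
[2] flags=1001 MI?T → r3=0x01
[3] flags=1000 → (cmp)
[4] flags=1000 CS?F → skip
[5] flags=1000 HI?F → skip
[6] flags=1000 → (cmp)
[7] flags=1000 EQ?F → skip
[8] flags=1000 PL?F → skip
[9] flags=1000 EQ?F → skip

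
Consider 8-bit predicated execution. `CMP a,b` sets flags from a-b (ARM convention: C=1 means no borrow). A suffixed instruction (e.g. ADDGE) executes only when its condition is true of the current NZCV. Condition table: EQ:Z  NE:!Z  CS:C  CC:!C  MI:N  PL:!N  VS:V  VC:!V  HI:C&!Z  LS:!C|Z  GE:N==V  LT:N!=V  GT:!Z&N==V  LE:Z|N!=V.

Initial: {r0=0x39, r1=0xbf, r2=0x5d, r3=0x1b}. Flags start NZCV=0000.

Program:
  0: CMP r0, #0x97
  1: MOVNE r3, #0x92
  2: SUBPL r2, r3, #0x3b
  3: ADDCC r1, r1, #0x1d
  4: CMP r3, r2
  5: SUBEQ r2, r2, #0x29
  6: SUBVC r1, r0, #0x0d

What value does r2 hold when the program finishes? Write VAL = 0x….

[0] flags=1001 → (cmp)
[1] flags=1001 NE?T → r3=0x92
[2] flags=1001 PL?F → skip
[3] flags=1001 CC?T → r1=0xdc
[4] flags=0011 → (cmp)
[5] flags=0011 EQ?F → skip
[6] flags=0011 VC?F → skip

VAL = 0x5d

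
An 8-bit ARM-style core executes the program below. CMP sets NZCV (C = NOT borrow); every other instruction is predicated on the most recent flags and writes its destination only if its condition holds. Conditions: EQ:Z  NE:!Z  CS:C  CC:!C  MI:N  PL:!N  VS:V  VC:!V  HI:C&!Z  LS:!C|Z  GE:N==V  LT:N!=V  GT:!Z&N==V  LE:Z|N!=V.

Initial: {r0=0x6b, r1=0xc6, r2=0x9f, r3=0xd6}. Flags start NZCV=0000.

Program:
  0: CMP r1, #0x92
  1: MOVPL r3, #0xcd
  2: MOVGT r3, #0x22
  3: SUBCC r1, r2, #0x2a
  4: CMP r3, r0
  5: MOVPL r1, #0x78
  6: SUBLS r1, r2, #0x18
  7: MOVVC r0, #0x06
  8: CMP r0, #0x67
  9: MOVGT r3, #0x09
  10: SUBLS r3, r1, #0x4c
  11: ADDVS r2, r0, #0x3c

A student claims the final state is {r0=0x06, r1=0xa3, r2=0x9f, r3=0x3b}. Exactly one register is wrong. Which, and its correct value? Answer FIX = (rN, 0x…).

[0] flags=0010 → (cmp)
[1] flags=0010 PL?T → r3=0xcd
[2] flags=0010 GT?T → r3=0x22
[3] flags=0010 CC?F → skip
[4] flags=1000 → (cmp)
[5] flags=1000 PL?F → skip
[6] flags=1000 LS?T → r1=0x87
[7] flags=1000 VC?T → r0=0x06
[8] flags=1000 → (cmp)
[9] flags=1000 GT?F → skip
[10] flags=1000 LS?T → r3=0x3b
[11] flags=1000 VS?F → skip

FIX = (r1, 0x87)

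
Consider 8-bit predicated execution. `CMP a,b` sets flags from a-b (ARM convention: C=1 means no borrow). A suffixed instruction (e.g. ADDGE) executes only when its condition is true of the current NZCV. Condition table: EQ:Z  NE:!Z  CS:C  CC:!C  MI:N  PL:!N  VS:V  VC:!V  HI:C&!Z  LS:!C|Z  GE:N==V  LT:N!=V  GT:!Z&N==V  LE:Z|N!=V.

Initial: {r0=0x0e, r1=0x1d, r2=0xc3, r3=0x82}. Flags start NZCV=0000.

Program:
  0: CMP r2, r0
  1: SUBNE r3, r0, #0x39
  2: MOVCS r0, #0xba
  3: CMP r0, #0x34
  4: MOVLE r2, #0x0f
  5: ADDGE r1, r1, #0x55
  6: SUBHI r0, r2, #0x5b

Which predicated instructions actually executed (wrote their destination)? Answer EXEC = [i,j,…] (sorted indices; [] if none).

[0] flags=1010 → (cmp)
[1] flags=1010 NE?T → r3=0xd5
[2] flags=1010 CS?T → r0=0xba
[3] flags=1010 → (cmp)
[4] flags=1010 LE?T → r2=0x0f
[5] flags=1010 GE?F → skip
[6] flags=1010 HI?T → r0=0xb4

EXEC = [1,2,4,6]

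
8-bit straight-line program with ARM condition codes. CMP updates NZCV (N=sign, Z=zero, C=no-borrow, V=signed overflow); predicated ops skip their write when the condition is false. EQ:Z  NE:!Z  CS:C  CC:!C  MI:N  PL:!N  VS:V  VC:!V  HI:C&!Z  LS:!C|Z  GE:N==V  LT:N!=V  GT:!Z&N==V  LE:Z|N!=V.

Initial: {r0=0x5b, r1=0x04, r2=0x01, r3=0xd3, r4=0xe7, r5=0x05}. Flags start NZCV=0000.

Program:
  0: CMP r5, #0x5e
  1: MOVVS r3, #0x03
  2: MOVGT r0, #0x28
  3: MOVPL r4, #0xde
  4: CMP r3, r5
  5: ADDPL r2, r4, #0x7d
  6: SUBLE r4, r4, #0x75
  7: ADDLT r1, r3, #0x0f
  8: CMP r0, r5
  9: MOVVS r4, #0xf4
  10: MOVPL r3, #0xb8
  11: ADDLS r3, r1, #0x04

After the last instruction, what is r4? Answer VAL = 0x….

VAL = 0x72

[0] flags=1000 → (cmp)
[1] flags=1000 VS?F → skip
[2] flags=1000 GT?F → skip
[3] flags=1000 PL?F → skip
[4] flags=1010 → (cmp)
[5] flags=1010 PL?F → skip
[6] flags=1010 LE?T → r4=0x72
[7] flags=1010 LT?T → r1=0xe2
[8] flags=0010 → (cmp)
[9] flags=0010 VS?F → skip
[10] flags=0010 PL?T → r3=0xb8
[11] flags=0010 LS?F → skip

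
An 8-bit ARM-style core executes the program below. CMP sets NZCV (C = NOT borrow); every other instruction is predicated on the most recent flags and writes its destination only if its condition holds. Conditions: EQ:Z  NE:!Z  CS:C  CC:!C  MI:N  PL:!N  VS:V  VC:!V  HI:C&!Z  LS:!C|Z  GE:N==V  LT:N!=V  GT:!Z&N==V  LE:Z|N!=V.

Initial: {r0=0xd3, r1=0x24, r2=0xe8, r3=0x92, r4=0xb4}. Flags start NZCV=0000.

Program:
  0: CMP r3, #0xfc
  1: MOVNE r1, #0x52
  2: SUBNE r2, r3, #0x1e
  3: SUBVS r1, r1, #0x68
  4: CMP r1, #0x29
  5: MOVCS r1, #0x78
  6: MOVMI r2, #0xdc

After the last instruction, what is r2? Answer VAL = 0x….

0: ✓ CMP  NZCV=1000
1: ✓ MOVNE  r1←0x52
2: ✓ SUBNE  r2←0x74
3: · SUBVS
4: ✓ CMP  NZCV=0010
5: ✓ MOVCS  r1←0x78
6: · MOVMI

VAL = 0x74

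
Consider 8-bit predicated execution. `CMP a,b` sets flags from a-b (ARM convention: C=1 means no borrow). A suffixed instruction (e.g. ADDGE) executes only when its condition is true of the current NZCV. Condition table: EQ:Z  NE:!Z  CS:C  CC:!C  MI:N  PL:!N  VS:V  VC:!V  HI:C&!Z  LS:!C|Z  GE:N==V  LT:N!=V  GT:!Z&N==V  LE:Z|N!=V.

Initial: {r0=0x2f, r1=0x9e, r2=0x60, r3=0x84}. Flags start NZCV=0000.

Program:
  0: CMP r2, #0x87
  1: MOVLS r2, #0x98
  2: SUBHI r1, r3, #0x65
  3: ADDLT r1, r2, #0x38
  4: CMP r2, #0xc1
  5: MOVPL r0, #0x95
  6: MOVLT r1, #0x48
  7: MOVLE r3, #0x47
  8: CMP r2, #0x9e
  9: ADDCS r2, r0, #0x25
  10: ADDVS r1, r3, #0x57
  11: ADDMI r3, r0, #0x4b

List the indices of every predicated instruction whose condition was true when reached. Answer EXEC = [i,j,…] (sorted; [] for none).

0: ✓ CMP  NZCV=1001
1: ✓ MOVLS  r2←0x98
2: · SUBHI
3: · ADDLT
4: ✓ CMP  NZCV=1000
5: · MOVPL
6: ✓ MOVLT  r1←0x48
7: ✓ MOVLE  r3←0x47
8: ✓ CMP  NZCV=1000
9: · ADDCS
10: · ADDVS
11: ✓ ADDMI  r3←0x7a

EXEC = [1,6,7,11]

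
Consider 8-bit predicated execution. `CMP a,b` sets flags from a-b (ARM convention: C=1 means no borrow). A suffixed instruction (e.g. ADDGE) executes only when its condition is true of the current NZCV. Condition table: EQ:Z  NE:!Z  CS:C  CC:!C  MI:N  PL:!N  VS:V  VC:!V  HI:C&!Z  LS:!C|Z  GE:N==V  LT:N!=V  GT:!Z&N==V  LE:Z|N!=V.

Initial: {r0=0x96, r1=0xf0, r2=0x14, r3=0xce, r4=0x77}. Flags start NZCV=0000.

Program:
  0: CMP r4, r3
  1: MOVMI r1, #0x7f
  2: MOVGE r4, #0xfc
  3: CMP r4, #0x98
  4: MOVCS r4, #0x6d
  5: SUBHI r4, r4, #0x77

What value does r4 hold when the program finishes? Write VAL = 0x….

0: ✓ CMP  NZCV=1001
1: ✓ MOVMI  r1←0x7f
2: ✓ MOVGE  r4←0xfc
3: ✓ CMP  NZCV=0010
4: ✓ MOVCS  r4←0x6d
5: ✓ SUBHI  r4←0xf6

VAL = 0xf6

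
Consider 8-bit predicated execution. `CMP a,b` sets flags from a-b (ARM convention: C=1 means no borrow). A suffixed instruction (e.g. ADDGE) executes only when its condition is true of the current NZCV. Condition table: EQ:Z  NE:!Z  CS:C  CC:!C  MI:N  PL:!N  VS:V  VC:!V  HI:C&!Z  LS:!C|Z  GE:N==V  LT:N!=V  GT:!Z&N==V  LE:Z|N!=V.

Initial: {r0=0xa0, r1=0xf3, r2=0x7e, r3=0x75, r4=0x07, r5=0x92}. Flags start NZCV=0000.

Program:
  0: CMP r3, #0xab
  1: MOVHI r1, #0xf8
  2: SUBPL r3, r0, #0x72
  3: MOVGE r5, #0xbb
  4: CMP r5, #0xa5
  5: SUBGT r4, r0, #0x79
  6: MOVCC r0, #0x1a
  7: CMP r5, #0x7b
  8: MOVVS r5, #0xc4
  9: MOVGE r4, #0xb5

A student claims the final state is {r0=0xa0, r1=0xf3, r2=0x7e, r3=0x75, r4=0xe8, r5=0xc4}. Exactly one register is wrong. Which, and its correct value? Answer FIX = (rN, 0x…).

0: ✓ CMP  NZCV=1001
1: · MOVHI
2: · SUBPL
3: ✓ MOVGE  r5←0xbb
4: ✓ CMP  NZCV=0010
5: ✓ SUBGT  r4←0x27
6: · MOVCC
7: ✓ CMP  NZCV=0011
8: ✓ MOVVS  r5←0xc4
9: · MOVGE

FIX = (r4, 0x27)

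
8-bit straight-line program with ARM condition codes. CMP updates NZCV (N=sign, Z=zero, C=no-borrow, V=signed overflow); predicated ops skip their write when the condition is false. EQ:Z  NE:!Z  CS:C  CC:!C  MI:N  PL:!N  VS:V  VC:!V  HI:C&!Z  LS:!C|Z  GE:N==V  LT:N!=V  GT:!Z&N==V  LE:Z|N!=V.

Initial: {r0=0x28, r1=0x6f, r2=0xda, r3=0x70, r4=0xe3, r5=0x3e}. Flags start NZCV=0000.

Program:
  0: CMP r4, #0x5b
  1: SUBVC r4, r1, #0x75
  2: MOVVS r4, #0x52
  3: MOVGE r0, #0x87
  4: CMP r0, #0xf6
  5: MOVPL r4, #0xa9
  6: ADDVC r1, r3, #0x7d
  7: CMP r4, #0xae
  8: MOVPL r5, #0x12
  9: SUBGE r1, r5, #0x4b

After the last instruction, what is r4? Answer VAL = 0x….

[0] flags=1010 → (cmp)
[1] flags=1010 VC?T → r4=0xfa
[2] flags=1010 VS?F → skip
[3] flags=1010 GE?F → skip
[4] flags=0000 → (cmp)
[5] flags=0000 PL?T → r4=0xa9
[6] flags=0000 VC?T → r1=0xed
[7] flags=1000 → (cmp)
[8] flags=1000 PL?F → skip
[9] flags=1000 GE?F → skip

VAL = 0xa9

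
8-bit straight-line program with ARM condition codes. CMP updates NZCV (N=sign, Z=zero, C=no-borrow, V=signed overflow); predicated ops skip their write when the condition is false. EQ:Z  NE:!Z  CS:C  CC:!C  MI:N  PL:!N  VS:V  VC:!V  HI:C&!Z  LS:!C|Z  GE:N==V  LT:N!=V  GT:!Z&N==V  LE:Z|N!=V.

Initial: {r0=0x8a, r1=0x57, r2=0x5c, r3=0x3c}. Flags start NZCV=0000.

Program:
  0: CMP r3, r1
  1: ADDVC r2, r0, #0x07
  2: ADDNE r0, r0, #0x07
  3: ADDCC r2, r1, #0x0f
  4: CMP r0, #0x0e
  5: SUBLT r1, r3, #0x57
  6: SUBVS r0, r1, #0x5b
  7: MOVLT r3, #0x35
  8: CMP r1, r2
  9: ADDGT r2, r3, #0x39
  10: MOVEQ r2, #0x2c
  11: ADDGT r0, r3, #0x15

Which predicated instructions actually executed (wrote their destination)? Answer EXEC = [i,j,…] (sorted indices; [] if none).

EXEC = [1,2,3,5,7]

0: ✓ CMP  NZCV=1000
1: ✓ ADDVC  r2←0x91
2: ✓ ADDNE  r0←0x91
3: ✓ ADDCC  r2←0x66
4: ✓ CMP  NZCV=1010
5: ✓ SUBLT  r1←0xe5
6: · SUBVS
7: ✓ MOVLT  r3←0x35
8: ✓ CMP  NZCV=0011
9: · ADDGT
10: · MOVEQ
11: · ADDGT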